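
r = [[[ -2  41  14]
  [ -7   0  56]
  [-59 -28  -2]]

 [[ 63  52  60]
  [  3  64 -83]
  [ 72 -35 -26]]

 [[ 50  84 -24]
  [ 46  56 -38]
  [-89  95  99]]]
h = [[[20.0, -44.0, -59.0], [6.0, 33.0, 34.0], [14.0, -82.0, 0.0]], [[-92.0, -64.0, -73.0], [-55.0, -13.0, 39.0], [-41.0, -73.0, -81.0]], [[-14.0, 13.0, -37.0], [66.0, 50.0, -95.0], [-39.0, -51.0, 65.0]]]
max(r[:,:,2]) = 99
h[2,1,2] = -95.0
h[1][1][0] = -55.0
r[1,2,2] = -26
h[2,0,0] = -14.0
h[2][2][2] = 65.0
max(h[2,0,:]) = 13.0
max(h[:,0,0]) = 20.0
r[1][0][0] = 63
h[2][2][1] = -51.0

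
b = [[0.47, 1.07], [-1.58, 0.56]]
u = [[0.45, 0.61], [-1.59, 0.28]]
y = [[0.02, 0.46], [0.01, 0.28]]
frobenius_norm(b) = 2.04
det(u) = 1.10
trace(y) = 0.30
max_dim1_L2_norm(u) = 1.61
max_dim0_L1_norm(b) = 2.05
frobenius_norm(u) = 1.78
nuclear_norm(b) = 2.84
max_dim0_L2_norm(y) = 0.54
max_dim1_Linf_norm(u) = 1.59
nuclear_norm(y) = 0.54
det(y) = 0.00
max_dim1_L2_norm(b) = 1.68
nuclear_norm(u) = 2.32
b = u + y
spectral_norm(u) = 1.66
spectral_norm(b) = 1.68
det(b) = 1.95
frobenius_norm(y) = 0.54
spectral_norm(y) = 0.54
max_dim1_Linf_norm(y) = 0.46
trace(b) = 1.03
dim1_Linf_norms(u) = [0.61, 1.59]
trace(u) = 0.73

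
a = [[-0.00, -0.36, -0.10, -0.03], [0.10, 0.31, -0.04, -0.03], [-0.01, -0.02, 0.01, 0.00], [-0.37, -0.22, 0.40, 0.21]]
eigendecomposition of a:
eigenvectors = [[-0.06+0.43j, (-0.06-0.43j), 0.18+0.00j, (-0.8+0j)], [(0.24-0.29j), (0.24+0.29j), -0.01+0.00j, (0.17+0j)], [(-0.01+0.01j), (-0.01-0.01j), -0.29+0.00j, (-0.53+0j)], [(-0.82+0j), -0.82-0.00j, 0.94+0.00j, (-0.23+0j)]]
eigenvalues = [(0.26+0.11j), (0.26-0.11j), (0.02+0j), 0j]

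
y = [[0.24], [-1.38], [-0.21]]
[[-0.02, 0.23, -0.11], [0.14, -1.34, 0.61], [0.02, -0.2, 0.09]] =y@ [[-0.10, 0.97, -0.44]]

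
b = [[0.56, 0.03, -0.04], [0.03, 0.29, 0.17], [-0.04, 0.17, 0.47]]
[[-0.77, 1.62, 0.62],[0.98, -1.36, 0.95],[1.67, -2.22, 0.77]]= b@ [[-1.28,  2.81,  1.02], [1.90,  -3.00,  2.73], [2.75,  -3.4,  0.74]]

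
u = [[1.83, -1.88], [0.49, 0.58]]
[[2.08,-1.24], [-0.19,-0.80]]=u @ [[0.43, -1.12], [-0.69, -0.43]]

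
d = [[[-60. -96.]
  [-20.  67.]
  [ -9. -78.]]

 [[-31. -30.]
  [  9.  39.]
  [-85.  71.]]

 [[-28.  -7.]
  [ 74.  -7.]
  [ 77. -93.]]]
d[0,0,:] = [-60.0, -96.0]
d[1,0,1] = -30.0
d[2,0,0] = -28.0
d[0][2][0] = -9.0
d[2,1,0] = 74.0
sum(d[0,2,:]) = -87.0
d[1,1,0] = 9.0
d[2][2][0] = 77.0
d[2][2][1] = -93.0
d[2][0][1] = -7.0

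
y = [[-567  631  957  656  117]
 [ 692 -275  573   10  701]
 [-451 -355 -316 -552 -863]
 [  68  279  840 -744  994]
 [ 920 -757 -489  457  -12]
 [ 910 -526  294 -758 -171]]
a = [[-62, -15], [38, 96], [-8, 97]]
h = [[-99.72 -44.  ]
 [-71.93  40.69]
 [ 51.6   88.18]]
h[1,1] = 40.69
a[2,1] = 97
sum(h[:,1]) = 84.87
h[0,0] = -99.72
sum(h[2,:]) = 139.78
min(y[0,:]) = -567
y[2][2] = -316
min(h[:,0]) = -99.72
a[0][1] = -15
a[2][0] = -8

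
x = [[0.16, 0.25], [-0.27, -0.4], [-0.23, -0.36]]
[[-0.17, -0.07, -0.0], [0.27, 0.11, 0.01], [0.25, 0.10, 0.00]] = x @ [[0.36, 0.14, 0.01], [-0.92, -0.37, -0.02]]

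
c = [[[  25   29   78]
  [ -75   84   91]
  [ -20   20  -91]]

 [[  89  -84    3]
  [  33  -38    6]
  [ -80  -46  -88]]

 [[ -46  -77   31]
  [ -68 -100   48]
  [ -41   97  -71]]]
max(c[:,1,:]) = 91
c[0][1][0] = -75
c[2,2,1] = 97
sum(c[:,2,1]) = 71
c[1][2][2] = -88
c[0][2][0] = -20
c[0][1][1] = 84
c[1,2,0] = -80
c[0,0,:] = [25, 29, 78]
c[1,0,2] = 3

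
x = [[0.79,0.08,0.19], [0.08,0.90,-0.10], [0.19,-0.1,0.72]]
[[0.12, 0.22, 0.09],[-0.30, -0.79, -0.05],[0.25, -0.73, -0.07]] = x@[[0.11, 0.71, 0.16], [-0.31, -1.09, -0.09], [0.28, -1.35, -0.15]]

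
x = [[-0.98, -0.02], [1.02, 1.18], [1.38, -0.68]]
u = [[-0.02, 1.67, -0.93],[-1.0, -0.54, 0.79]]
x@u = [[0.04, -1.63, 0.9], [-1.2, 1.07, -0.02], [0.65, 2.67, -1.82]]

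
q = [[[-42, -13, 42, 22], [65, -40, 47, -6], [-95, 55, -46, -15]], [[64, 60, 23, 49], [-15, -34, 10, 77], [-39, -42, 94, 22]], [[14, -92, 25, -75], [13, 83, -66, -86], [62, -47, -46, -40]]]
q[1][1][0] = -15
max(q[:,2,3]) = 22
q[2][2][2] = -46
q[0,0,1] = -13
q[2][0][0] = 14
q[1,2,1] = -42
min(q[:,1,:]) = -86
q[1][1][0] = -15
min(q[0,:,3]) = -15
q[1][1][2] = 10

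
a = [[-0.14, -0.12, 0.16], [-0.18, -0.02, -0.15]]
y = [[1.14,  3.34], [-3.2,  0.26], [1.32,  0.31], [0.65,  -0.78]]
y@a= [[-0.76, -0.2, -0.32], [0.40, 0.38, -0.55], [-0.24, -0.16, 0.16], [0.05, -0.06, 0.22]]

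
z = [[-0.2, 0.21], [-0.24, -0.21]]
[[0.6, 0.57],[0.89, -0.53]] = z@[[-3.40,  -0.1], [-0.37,  2.63]]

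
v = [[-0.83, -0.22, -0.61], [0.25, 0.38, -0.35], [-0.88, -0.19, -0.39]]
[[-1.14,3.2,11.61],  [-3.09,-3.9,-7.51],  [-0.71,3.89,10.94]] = v@[[0.78, -4.63, -7.67], [-5.93, -4.68, -17.00], [2.94, 2.75, -2.47]]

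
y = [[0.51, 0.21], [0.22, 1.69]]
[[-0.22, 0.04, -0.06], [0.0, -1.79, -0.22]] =y @ [[-0.46, 0.54, -0.07], [0.06, -1.13, -0.12]]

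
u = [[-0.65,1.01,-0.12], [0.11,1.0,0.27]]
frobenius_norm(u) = 1.59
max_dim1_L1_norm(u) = 1.78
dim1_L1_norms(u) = [1.78, 1.38]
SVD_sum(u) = [[-0.34, 1.1, 0.06], [-0.27, 0.89, 0.05]] + [[-0.31, -0.09, -0.18], [0.38, 0.11, 0.22]]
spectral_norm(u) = 1.48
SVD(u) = [[-0.77, -0.63], [-0.63, 0.77]] @ diag([1.4818885339340044, 0.5882230639773716]) @ [[0.29, -0.95, -0.05], [0.84, 0.23, 0.48]]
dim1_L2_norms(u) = [1.21, 1.04]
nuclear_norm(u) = 2.07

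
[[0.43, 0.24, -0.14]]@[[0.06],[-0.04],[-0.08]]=[[0.03]]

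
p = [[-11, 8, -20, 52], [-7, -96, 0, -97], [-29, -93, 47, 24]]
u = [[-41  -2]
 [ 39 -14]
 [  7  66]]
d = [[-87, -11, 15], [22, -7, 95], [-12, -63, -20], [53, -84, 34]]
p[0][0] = -11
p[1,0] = -7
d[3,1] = -84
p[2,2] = 47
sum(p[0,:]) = 29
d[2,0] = -12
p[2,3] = 24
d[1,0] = 22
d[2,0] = -12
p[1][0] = -7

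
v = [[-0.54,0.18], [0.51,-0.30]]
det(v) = 0.070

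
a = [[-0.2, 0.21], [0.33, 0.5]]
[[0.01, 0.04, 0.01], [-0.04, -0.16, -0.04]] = a@ [[-0.07, -0.31, -0.09], [-0.03, -0.12, -0.03]]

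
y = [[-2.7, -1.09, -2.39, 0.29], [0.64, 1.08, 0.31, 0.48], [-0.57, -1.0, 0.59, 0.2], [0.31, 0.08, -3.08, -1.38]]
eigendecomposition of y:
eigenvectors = [[-0.98+0.00j, 0.21+0.00j, 0.48+0.07j, (0.48-0.07j)], [0.18+0.00j, 0.53+0.00j, -0.35-0.10j, -0.35+0.10j], [-0.11+0.00j, -0.55+0.00j, -0.16-0.10j, -0.16+0.10j], [(-0.04+0j), (0.61+0j), (0.77+0j), 0.77-0.00j]]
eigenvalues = [(-2.76+0j), (1.56+0j), (-0.61+0.43j), (-0.61-0.43j)]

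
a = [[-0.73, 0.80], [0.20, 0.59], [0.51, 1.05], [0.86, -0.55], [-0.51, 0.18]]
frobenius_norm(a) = 2.06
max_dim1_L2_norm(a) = 1.17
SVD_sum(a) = [[-0.52, 0.92], [-0.2, 0.36], [-0.33, 0.58], [0.45, -0.79], [-0.2, 0.36]] + [[-0.21, -0.12], [0.40, 0.23], [0.84, 0.47], [0.41, 0.24], [-0.31, -0.18]]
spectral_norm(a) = 1.65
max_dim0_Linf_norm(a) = 1.05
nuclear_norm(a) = 2.89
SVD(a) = [[-0.64, 0.19], [-0.25, -0.37], [-0.4, -0.77], [0.55, -0.38], [-0.25, 0.28]] @ diag([1.645087589013211, 1.2457474962747068]) @ [[0.49, -0.87], [-0.87, -0.49]]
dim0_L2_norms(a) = [1.35, 1.56]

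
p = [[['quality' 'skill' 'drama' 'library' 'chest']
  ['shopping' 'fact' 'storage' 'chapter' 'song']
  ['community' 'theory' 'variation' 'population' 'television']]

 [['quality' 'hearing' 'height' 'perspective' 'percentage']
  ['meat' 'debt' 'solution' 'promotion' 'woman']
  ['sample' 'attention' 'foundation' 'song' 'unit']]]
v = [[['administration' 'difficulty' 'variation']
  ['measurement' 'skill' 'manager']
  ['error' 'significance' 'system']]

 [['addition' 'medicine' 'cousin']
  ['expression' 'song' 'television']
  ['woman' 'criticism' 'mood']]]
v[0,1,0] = 'measurement'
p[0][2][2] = 'variation'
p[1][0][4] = 'percentage'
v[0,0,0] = 'administration'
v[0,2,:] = ['error', 'significance', 'system']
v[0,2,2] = 'system'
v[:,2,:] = [['error', 'significance', 'system'], ['woman', 'criticism', 'mood']]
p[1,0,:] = ['quality', 'hearing', 'height', 'perspective', 'percentage']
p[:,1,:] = [['shopping', 'fact', 'storage', 'chapter', 'song'], ['meat', 'debt', 'solution', 'promotion', 'woman']]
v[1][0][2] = 'cousin'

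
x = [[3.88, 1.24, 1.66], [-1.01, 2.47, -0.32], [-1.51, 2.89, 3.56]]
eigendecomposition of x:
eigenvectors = [[(-0.12+0.62j), (-0.12-0.62j), -0.36+0.00j],[-0.13-0.24j, -0.13+0.24j, (-0.54+0j)],[-0.73+0.00j, -0.73-0.00j, 0.76+0.00j]]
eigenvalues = [(3.84+2.23j), (3.84-2.23j), (2.24+0j)]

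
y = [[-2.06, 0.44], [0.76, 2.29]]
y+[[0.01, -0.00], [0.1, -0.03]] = [[-2.05, 0.44], [0.86, 2.26]]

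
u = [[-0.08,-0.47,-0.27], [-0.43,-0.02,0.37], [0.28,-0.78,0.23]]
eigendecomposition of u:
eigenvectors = [[0.80+0.00j, 0.10+0.40j, 0.10-0.40j], [(0.53+0j), -0.04-0.45j, (-0.04+0.45j)], [0.27+0.00j, (0.79+0j), (0.79-0j)]]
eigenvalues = [(-0.48+0j), (0.31+0.58j), (0.31-0.58j)]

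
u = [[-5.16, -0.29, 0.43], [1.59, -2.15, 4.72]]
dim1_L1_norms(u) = [5.88, 8.46]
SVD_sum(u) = [[-2.78, 0.94, -2.13], [3.49, -1.17, 2.68]] + [[-2.38, -1.23, 2.56], [-1.9, -0.98, 2.04]]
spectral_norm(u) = 5.82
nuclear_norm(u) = 10.56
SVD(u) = [[-0.62, 0.78], [0.78, 0.62]] @ diag([5.8185819447982965, 4.740010986450061]) @ [[0.77,-0.26,0.59], [-0.64,-0.33,0.69]]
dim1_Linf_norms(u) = [5.16, 4.72]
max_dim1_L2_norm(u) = 5.42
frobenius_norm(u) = 7.50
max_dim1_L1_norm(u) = 8.46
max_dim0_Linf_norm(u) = 5.16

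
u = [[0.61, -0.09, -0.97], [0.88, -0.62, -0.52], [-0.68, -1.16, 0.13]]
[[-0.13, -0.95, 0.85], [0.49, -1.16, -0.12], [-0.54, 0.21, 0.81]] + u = [[0.48,-1.04,-0.12], [1.37,-1.78,-0.64], [-1.22,-0.95,0.94]]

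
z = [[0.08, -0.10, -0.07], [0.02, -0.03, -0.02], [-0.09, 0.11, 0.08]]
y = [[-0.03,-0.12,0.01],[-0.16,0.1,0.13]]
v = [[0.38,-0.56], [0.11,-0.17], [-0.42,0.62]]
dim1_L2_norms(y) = [0.12, 0.23]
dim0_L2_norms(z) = [0.12, 0.15, 0.11]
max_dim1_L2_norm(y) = 0.23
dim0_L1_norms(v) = [0.91, 1.35]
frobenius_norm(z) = 0.22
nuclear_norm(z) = 0.23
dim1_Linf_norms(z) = [0.1, 0.03, 0.11]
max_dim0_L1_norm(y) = 0.22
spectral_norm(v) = 1.03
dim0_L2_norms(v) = [0.58, 0.85]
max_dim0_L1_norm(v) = 1.35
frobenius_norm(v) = 1.03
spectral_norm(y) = 0.23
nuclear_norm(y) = 0.35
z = v @ y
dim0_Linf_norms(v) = [0.42, 0.62]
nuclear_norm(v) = 1.03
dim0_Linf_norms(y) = [0.16, 0.12, 0.13]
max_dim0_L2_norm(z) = 0.15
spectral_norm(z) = 0.22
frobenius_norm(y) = 0.26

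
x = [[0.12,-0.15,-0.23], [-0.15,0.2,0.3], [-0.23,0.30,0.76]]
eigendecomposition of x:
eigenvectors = [[-0.30, 0.79, 0.53], [0.39, 0.61, -0.69], [0.87, -0.0, 0.5]]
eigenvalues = [0.98, 0.0, 0.1]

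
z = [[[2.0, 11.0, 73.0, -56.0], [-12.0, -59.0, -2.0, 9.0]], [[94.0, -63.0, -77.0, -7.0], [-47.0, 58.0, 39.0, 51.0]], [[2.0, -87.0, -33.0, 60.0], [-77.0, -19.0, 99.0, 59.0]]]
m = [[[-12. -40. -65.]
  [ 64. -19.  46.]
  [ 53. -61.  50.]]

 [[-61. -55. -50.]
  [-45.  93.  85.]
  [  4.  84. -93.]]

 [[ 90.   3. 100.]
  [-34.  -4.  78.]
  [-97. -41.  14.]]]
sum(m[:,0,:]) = -90.0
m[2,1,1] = -4.0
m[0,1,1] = -19.0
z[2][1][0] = -77.0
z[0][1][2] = -2.0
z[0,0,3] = -56.0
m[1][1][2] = 85.0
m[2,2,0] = -97.0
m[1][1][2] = 85.0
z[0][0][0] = 2.0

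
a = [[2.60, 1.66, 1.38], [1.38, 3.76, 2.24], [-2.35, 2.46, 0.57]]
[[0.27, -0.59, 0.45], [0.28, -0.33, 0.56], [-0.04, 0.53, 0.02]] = a@[[0.08,-0.21,0.08], [0.07,0.03,0.06], [-0.04,-0.07,0.1]]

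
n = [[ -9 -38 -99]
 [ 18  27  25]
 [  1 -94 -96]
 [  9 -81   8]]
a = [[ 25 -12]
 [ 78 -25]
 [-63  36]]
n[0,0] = -9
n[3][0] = 9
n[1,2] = 25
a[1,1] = -25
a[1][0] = 78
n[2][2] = -96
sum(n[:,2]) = -162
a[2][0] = -63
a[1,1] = -25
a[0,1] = -12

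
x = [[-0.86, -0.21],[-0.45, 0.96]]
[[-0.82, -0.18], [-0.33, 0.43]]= x@[[0.93,  0.09], [0.09,  0.49]]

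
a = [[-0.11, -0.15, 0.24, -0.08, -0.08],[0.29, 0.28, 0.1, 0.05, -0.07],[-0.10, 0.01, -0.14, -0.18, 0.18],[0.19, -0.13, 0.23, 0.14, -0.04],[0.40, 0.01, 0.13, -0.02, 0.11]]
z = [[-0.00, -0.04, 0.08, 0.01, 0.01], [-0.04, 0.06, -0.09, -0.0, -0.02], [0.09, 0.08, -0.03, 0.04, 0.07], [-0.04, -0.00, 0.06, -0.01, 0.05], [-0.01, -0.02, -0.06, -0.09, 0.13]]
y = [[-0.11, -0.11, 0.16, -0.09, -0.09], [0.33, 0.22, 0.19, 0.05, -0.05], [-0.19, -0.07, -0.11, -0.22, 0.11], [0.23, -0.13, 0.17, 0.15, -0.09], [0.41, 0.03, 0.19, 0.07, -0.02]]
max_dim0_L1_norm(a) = 1.09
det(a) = 0.00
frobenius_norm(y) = 0.85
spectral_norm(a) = 0.62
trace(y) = 0.13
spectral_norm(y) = 0.74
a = y + z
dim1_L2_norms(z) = [0.09, 0.12, 0.15, 0.09, 0.17]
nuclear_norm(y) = 1.43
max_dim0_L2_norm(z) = 0.16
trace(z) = 0.15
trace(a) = 0.28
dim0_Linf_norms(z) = [0.09, 0.08, 0.09, 0.09, 0.13]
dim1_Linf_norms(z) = [0.08, 0.09, 0.09, 0.06, 0.13]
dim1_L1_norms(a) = [0.66, 0.79, 0.61, 0.73, 0.67]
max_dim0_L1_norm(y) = 1.27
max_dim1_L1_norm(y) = 0.84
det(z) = 0.00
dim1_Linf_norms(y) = [0.16, 0.33, 0.22, 0.23, 0.41]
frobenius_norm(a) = 0.83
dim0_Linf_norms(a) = [0.4, 0.28, 0.24, 0.18, 0.18]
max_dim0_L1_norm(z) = 0.32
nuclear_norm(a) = 1.57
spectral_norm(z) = 0.18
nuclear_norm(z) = 0.54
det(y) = 0.00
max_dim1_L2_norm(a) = 0.44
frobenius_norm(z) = 0.28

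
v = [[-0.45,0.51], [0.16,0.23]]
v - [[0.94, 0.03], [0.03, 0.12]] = [[-1.39, 0.48], [0.13, 0.11]]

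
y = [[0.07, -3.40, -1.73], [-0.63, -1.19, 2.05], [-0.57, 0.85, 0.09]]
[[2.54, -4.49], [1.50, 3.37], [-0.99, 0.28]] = y@ [[0.44, 0.32],[-0.91, 0.34],[0.34, 1.94]]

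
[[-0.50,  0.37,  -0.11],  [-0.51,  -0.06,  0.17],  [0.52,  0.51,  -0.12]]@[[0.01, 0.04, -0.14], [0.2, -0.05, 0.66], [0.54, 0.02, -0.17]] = [[0.01, -0.04, 0.33], [0.07, -0.01, 0.0], [0.04, -0.01, 0.28]]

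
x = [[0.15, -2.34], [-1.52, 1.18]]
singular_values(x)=[2.78, 1.22]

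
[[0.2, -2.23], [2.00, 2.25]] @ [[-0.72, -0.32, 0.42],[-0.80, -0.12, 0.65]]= [[1.64, 0.20, -1.37], [-3.24, -0.91, 2.30]]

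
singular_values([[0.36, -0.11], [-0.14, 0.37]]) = [0.49, 0.24]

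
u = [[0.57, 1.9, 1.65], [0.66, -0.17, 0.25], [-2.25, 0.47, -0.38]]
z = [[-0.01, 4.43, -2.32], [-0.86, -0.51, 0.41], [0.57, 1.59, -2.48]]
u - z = [[0.58, -2.53, 3.97], [1.52, 0.34, -0.16], [-2.82, -1.12, 2.10]]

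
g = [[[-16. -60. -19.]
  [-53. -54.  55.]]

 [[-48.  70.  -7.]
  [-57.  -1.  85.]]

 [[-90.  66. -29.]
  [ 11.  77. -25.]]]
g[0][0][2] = -19.0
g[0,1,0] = -53.0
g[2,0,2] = -29.0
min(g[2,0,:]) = -90.0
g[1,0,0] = -48.0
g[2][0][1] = 66.0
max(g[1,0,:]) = 70.0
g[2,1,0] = 11.0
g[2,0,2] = -29.0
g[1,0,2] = -7.0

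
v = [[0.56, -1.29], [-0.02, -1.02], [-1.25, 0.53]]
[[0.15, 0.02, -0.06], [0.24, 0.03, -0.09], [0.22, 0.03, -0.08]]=v@[[-0.27,-0.04,0.1], [-0.23,-0.03,0.09]]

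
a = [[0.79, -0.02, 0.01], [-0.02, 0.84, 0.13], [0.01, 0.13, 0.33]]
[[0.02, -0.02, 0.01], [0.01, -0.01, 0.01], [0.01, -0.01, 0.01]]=a @ [[0.02, -0.02, 0.01],[0.01, -0.01, 0.01],[0.03, -0.04, 0.02]]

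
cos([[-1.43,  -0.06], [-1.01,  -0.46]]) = [[0.13, -0.05], [-0.78, 0.88]]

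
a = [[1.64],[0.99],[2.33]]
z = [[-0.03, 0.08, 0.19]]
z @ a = [[0.47]]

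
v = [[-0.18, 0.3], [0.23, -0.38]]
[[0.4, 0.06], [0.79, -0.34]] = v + [[0.58, -0.24], [0.56, 0.04]]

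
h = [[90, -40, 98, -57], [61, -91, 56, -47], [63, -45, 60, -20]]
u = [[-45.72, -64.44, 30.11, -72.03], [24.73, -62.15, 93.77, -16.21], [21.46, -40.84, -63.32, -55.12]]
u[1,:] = [24.73, -62.15, 93.77, -16.21]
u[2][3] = -55.12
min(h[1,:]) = -91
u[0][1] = -64.44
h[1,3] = -47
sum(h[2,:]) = 58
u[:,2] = [30.11, 93.77, -63.32]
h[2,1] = -45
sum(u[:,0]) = 0.4700000000000024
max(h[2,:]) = 63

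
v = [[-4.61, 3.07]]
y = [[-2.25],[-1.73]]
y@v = [[10.37, -6.91], [7.98, -5.31]]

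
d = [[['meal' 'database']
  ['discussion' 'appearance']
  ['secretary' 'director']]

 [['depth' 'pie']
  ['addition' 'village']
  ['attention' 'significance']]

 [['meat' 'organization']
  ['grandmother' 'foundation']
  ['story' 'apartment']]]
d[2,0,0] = 'meat'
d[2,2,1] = 'apartment'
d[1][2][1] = 'significance'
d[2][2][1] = 'apartment'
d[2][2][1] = 'apartment'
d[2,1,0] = 'grandmother'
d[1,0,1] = 'pie'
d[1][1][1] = 'village'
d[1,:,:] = [['depth', 'pie'], ['addition', 'village'], ['attention', 'significance']]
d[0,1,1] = 'appearance'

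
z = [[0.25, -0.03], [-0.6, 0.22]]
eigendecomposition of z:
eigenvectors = [[0.24,0.2], [-0.97,0.98]]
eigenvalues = [0.37, 0.1]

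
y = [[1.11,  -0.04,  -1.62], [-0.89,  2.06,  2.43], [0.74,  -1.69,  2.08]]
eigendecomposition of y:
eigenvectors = [[(-0.88+0j), -0.33-0.20j, (-0.33+0.2j)], [-0.46+0.00j, 0.70+0.00j, 0.70-0.00j], [(-0.1+0j), -0.09+0.60j, -0.09-0.60j]]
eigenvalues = [(0.9+0j), (2.18+2.35j), (2.18-2.35j)]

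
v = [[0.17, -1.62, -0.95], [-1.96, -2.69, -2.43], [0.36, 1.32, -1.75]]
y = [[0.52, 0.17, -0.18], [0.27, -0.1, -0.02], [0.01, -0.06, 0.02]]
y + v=[[0.69, -1.45, -1.13], [-1.69, -2.79, -2.45], [0.37, 1.26, -1.73]]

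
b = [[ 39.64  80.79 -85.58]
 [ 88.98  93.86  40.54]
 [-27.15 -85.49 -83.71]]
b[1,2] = 40.54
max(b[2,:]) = -27.15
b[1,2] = 40.54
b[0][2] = -85.58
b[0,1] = 80.79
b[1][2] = 40.54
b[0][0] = 39.64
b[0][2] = -85.58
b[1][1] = 93.86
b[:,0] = [39.64, 88.98, -27.15]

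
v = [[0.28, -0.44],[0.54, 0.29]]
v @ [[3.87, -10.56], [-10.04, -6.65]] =[[5.5,-0.03], [-0.82,-7.63]]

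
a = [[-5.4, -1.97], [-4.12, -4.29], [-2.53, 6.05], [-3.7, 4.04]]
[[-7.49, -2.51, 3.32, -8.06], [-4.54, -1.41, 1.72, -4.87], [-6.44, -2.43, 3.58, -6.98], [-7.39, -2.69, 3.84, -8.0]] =a@[[1.54, 0.53, -0.72, 1.66], [-0.42, -0.18, 0.29, -0.46]]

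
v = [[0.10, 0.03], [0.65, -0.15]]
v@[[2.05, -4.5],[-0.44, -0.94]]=[[0.19, -0.48], [1.4, -2.78]]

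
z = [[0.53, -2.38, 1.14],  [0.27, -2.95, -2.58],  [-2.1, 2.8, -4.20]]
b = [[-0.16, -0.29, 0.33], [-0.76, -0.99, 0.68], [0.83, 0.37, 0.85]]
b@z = [[-0.86, 2.16, -0.82], [-2.1, 6.63, -1.17], [-1.25, -0.69, -3.58]]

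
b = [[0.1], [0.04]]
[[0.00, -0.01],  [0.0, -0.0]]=b@[[0.01, -0.11]]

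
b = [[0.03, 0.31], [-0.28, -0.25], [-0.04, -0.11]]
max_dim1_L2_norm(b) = 0.38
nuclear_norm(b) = 0.65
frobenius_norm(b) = 0.50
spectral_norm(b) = 0.47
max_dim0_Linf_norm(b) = 0.31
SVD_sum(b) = [[0.14, 0.24], [-0.18, -0.31], [-0.06, -0.1]] + [[-0.11,0.07],  [-0.10,0.06],  [0.02,-0.01]]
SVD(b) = [[-0.60, -0.76], [0.76, -0.64], [0.24, 0.13]] @ diag([0.4698751216982677, 0.17554876817864026]) @ [[-0.51, -0.86], [0.86, -0.51]]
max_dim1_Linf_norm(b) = 0.31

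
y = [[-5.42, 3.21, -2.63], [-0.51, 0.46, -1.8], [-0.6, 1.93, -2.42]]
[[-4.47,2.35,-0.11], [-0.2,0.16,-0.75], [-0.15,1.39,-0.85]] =y@ [[0.91, 0.03, -0.14], [0.03, 0.89, 0.13], [-0.14, 0.13, 0.49]]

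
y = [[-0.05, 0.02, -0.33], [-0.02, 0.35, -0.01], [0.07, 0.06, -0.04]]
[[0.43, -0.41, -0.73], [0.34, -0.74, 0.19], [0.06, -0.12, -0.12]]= y @[[-0.58, 0.65, -0.83], [0.90, -2.06, 0.56], [-1.17, 1.03, 2.36]]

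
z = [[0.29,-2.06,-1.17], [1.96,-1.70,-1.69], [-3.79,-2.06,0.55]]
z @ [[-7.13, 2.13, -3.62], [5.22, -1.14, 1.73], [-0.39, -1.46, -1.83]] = [[-12.36, 4.67, -2.47], [-22.19, 8.58, -6.94], [16.06, -6.53, 9.15]]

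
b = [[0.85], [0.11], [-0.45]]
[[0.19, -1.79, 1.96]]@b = [[-0.92]]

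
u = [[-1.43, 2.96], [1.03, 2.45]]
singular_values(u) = [3.87, 1.69]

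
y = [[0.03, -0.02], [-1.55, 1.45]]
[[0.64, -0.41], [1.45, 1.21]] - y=[[0.61,  -0.39], [3.00,  -0.24]]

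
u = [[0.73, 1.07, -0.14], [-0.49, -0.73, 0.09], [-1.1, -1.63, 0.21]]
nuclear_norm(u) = 2.54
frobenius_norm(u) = 2.53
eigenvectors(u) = [[-0.53, -0.44, 0.57], [0.33, 0.43, -0.28], [0.78, 0.79, 0.78]]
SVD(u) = [[-0.52, -0.75, 0.41],[0.35, -0.62, -0.70],[0.78, -0.22, 0.58]] @ diag([2.5277344659094307, 0.007280859011142914, 0.002336438662313203]) @ [[-0.56, -0.82, 0.11],  [-0.69, 0.53, 0.5],  [0.47, -0.21, 0.86]]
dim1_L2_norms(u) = [1.3, 0.88, 1.98]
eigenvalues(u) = [0.27, -0.06, 0.0]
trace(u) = 0.21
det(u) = -0.00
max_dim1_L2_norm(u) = 1.98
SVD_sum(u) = [[0.73, 1.07, -0.14], [-0.49, -0.73, 0.09], [-1.1, -1.63, 0.21]] + [[0.00,-0.00,-0.0],[0.0,-0.00,-0.00],[0.0,-0.0,-0.0]] + [[0.00, -0.00, 0.0], [-0.0, 0.0, -0.00], [0.0, -0.0, 0.0]]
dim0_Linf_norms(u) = [1.1, 1.63, 0.21]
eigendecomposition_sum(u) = [[0.63, 0.89, -0.13], [-0.39, -0.55, 0.08], [-0.92, -1.30, 0.19]] + [[0.10, 0.18, -0.01], [-0.10, -0.18, 0.01], [-0.18, -0.33, 0.01]] + [[0.00, -0.00, 0.00], [-0.0, 0.0, -0.0], [0.00, -0.00, 0.00]]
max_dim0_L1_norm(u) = 3.43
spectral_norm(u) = 2.53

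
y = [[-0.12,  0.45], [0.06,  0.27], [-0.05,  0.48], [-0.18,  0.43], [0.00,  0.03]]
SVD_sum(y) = [[-0.09, 0.46], [-0.05, 0.25], [-0.1, 0.47], [-0.09, 0.45], [-0.01, 0.03]] + [[-0.03, -0.01], [0.11, 0.02], [0.05, 0.01], [-0.09, -0.02], [0.01, 0.0]]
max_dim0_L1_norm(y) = 1.66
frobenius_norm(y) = 0.86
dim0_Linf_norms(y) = [0.18, 0.48]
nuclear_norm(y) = 1.00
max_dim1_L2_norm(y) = 0.48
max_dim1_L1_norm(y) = 0.61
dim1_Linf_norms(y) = [0.45, 0.27, 0.48, 0.43, 0.03]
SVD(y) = [[-0.55,0.17],[-0.3,-0.74],[-0.57,-0.32],[-0.54,0.57],[-0.03,-0.04]] @ diag([0.848892894824203, 0.1545343104847093]) @ [[0.20,-0.98], [-0.98,-0.2]]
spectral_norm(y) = 0.85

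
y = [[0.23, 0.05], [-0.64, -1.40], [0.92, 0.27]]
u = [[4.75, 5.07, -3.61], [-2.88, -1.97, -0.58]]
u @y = [[-5.47, -7.84], [0.06, 2.46]]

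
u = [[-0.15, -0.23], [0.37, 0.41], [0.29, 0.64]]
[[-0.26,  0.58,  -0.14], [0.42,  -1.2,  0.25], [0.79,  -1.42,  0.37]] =u @ [[-0.44,-1.58,0.06],[1.43,-1.5,0.55]]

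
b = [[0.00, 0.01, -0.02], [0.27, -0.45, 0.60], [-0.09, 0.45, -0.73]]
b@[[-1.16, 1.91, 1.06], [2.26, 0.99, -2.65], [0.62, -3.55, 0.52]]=[[0.01,0.08,-0.04], [-0.96,-2.06,1.79], [0.67,2.87,-1.67]]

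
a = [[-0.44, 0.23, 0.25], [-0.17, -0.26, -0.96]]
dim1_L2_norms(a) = [0.56, 1.01]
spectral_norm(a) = 1.04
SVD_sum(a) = [[0.01, 0.09, 0.28], [-0.04, -0.3, -0.95]] + [[-0.45, 0.14, -0.03],[-0.13, 0.04, -0.01]]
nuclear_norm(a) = 1.53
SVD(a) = [[-0.28, 0.96], [0.96, 0.28]] @ diag([1.0408974468565597, 0.4935914354276169]) @ [[-0.04,-0.30,-0.95], [-0.95,0.3,-0.06]]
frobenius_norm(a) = 1.15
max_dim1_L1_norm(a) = 1.39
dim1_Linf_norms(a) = [0.44, 0.96]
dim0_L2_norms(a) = [0.47, 0.35, 0.99]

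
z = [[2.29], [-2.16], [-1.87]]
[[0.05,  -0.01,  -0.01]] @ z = [[0.15]]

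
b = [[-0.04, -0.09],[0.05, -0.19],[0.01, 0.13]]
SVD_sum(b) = [[0.01, -0.09], [0.02, -0.19], [-0.01, 0.13]] + [[-0.05,-0.00], [0.03,0.0], [0.02,0.0]]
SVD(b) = [[-0.35,0.76], [-0.78,-0.56], [0.52,-0.33]] @ diag([0.2479303959952133, 0.06189118468454707]) @ [[-0.08,1.0], [-1.00,-0.08]]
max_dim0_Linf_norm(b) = 0.19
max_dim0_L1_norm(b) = 0.41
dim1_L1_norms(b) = [0.13, 0.24, 0.14]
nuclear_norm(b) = 0.31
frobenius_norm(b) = 0.26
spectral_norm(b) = 0.25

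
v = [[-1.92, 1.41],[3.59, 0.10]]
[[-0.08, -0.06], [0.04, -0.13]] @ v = [[-0.06, -0.12], [-0.54, 0.04]]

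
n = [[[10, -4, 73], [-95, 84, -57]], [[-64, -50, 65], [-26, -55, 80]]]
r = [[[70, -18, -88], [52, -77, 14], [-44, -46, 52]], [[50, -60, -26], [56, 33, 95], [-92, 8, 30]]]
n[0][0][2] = 73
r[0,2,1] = -46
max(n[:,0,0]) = 10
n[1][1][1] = -55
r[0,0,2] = -88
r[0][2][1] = -46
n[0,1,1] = 84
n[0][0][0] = 10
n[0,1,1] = 84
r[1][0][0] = 50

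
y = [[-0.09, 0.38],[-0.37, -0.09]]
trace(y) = -0.18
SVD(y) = [[-0.99,0.12],  [0.12,0.99]] @ diag([0.3906488039654733, 0.3806488039654732]) @ [[0.12, -0.99], [-0.99, -0.12]]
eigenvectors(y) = [[0.71+0.00j,(0.71-0j)], [0.00+0.70j,0.00-0.70j]]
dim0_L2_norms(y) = [0.38, 0.39]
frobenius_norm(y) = 0.55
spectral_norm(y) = 0.39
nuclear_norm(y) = 0.77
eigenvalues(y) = [(-0.09+0.37j), (-0.09-0.37j)]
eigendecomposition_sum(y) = [[-0.04+0.19j,0.19+0.05j], [-0.18-0.04j,(-0.04+0.19j)]] + [[(-0.04-0.19j), 0.19-0.05j], [(-0.18+0.04j), (-0.04-0.19j)]]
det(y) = 0.15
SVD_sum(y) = [[-0.05, 0.39], [0.01, -0.05]] + [[-0.04, -0.01], [-0.38, -0.04]]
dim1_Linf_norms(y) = [0.38, 0.37]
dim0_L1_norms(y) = [0.46, 0.47]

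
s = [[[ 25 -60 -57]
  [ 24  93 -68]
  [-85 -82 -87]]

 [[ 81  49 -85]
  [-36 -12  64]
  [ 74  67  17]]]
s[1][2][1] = 67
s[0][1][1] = 93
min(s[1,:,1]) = -12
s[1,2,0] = 74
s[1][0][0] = 81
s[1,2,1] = 67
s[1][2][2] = 17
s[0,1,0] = 24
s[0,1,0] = 24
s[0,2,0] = -85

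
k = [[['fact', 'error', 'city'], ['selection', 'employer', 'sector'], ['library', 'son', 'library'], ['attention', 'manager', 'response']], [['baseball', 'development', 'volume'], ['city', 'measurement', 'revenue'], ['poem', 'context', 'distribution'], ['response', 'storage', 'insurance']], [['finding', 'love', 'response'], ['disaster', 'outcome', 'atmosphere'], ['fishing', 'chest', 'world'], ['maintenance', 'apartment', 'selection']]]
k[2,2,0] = 'fishing'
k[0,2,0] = 'library'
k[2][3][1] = 'apartment'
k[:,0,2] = ['city', 'volume', 'response']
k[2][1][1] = 'outcome'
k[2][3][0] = 'maintenance'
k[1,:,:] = [['baseball', 'development', 'volume'], ['city', 'measurement', 'revenue'], ['poem', 'context', 'distribution'], ['response', 'storage', 'insurance']]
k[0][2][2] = 'library'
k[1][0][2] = 'volume'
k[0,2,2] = 'library'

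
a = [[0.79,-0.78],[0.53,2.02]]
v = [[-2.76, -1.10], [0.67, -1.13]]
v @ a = [[-2.76, -0.07],[-0.07, -2.81]]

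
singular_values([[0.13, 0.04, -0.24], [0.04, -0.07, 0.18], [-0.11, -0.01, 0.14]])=[0.36, 0.13, 0.0]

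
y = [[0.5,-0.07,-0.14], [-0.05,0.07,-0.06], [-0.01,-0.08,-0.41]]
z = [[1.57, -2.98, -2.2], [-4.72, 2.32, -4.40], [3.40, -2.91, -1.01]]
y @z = [[0.64,  -1.25,  -0.65], [-0.61,  0.49,  -0.14], [-1.03,  1.04,  0.79]]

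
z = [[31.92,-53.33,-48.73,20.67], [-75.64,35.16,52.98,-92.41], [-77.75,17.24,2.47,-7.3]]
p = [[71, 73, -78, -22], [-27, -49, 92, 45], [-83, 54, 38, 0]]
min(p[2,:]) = -83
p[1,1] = -49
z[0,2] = -48.73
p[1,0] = -27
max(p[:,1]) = 73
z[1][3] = -92.41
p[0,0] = 71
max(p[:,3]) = 45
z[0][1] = -53.33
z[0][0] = 31.92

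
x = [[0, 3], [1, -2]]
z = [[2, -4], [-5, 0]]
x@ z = [[-15, 0], [12, -4]]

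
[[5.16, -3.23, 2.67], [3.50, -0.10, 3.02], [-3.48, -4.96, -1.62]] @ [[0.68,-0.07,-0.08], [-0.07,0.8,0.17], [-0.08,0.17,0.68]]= [[3.52, -2.49, 0.85], [2.15, 0.19, 1.76], [-1.89, -4.0, -1.67]]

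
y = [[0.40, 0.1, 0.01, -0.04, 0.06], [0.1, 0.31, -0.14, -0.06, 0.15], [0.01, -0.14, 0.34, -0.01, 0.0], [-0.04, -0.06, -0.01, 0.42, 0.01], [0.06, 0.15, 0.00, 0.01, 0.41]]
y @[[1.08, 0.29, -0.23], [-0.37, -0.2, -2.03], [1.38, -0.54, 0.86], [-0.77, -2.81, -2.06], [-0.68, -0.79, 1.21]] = [[0.40, 0.16, -0.13], [-0.26, 0.09, -0.47], [0.54, -0.12, 0.59], [-0.37, -1.18, -0.73], [-0.28, -0.36, 0.16]]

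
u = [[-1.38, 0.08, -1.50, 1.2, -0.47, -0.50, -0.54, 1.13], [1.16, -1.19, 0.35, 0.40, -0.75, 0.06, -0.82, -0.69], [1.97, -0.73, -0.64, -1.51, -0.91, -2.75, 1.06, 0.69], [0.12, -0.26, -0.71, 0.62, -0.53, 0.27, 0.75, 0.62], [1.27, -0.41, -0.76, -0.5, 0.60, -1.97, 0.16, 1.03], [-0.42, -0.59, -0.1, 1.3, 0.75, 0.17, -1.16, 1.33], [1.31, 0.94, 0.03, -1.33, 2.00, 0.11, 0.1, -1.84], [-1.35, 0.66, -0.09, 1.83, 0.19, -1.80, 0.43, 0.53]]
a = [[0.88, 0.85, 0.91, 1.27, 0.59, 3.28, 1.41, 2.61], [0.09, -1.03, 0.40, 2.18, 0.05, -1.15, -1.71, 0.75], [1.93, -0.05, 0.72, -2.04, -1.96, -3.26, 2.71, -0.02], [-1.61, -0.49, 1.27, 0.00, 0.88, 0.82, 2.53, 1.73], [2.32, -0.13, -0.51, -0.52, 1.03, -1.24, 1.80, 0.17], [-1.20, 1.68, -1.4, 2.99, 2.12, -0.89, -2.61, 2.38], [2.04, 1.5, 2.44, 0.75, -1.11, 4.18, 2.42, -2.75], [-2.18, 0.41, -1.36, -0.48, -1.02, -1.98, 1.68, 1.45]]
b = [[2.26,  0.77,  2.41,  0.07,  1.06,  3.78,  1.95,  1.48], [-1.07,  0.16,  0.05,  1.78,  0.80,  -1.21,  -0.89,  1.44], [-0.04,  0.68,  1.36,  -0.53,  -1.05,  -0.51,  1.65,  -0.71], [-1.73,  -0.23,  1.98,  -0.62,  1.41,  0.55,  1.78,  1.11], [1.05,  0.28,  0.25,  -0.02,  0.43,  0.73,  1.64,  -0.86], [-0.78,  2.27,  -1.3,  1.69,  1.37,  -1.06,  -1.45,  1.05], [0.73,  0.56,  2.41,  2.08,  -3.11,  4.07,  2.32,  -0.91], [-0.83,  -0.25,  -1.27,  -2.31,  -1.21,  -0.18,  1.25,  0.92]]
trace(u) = -1.19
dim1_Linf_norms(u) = [1.5, 1.19, 2.75, 0.75, 1.97, 1.33, 2.0, 1.83]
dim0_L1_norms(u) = [8.98, 4.86, 4.18, 8.69, 6.2, 7.63, 5.02, 7.86]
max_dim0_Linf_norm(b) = 4.07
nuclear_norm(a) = 32.87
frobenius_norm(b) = 11.85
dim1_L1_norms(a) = [11.8, 7.36, 12.69, 9.33, 7.72, 15.27, 17.19, 10.56]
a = u + b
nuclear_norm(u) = 18.93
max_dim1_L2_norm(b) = 6.59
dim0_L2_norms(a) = [4.78, 2.7, 3.63, 4.53, 3.58, 6.86, 6.11, 5.07]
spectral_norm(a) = 8.47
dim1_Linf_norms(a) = [3.28, 2.18, 3.26, 2.53, 2.32, 2.99, 4.18, 2.18]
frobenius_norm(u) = 8.17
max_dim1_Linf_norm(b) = 4.07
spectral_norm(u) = 5.06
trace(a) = 4.58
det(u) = -0.25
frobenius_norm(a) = 13.67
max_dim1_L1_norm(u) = 10.26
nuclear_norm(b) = 27.93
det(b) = 3688.45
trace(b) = 5.77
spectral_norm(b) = 8.57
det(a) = 14536.40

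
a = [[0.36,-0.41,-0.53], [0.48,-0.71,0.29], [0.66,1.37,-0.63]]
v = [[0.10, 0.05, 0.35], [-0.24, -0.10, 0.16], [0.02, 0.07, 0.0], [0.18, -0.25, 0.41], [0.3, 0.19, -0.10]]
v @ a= [[0.29, 0.4, -0.26], [-0.03, 0.39, -0.0], [0.04, -0.06, 0.01], [0.22, 0.67, -0.43], [0.13, -0.39, -0.04]]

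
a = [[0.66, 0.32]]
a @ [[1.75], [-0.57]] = [[0.97]]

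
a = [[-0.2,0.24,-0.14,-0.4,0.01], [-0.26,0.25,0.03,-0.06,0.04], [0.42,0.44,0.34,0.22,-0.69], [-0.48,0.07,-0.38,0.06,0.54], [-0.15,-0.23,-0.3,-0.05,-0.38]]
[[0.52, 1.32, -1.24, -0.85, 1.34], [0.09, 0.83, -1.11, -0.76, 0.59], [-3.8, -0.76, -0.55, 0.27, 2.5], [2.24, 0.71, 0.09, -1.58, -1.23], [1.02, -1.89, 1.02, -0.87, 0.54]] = a @ [[-2.56, 0.14, 1.45, 1.92, 0.30], [-2.57, 2.22, -2.11, -1.61, 2.71], [-1.54, 1.66, -2.5, 2.37, -0.53], [-0.99, -2.56, 1.99, -0.62, -1.76], [1.23, 2.61, -0.26, 0.72, -2.54]]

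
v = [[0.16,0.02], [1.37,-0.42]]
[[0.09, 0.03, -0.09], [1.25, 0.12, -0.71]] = v@[[0.68, 0.17, -0.55],  [-0.75, 0.26, -0.11]]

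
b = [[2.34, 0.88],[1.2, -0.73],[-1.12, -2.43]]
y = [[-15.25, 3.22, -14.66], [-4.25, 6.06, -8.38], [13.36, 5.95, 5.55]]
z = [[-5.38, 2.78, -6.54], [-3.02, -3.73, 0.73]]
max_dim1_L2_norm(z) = 8.91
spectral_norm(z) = 8.91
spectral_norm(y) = 26.70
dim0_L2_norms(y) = [20.72, 9.08, 17.77]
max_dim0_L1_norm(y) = 32.86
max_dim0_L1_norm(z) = 8.4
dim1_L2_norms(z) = [8.91, 4.85]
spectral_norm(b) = 3.41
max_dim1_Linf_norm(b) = 2.43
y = b @ z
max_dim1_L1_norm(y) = 33.13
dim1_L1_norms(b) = [3.22, 1.93, 3.55]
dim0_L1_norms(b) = [4.66, 4.04]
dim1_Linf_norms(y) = [15.25, 8.38, 13.36]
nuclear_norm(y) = 37.41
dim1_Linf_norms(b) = [2.34, 1.2, 2.43]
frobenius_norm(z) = 10.15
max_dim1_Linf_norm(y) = 15.25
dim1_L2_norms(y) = [21.4, 11.18, 15.64]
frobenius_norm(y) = 28.77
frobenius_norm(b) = 3.92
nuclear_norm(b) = 5.35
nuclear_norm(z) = 13.77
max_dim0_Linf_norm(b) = 2.43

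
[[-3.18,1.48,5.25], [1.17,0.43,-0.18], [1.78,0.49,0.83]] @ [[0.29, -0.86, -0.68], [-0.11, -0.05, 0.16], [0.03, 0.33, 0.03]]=[[-0.93, 4.39, 2.56],[0.29, -1.09, -0.73],[0.49, -1.28, -1.11]]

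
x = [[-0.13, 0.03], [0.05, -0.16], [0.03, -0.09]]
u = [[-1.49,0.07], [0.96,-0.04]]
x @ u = [[0.22, -0.01], [-0.23, 0.01], [-0.13, 0.01]]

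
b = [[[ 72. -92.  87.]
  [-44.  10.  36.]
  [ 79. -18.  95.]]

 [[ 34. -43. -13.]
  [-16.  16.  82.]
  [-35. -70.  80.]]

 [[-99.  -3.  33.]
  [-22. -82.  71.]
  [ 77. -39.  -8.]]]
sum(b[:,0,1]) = -138.0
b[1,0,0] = 34.0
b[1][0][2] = -13.0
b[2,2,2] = -8.0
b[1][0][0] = 34.0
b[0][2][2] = 95.0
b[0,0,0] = 72.0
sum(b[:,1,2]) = 189.0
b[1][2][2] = 80.0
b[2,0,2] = 33.0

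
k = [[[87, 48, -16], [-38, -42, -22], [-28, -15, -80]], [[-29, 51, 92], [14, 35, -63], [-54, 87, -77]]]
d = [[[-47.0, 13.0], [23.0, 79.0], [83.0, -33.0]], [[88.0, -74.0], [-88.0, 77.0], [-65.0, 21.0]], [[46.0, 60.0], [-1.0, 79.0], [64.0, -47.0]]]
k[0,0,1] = 48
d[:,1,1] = [79.0, 77.0, 79.0]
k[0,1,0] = -38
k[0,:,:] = [[87, 48, -16], [-38, -42, -22], [-28, -15, -80]]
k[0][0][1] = 48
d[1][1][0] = -88.0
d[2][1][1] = 79.0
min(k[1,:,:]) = -77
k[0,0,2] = -16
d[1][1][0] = -88.0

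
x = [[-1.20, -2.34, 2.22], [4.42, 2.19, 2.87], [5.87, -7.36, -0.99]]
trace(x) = 0.00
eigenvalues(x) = [(-4.7+0j), (2.35+5.6j), (2.35-5.6j)]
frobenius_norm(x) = 11.58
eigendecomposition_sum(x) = [[(-2.7+0j), 0.44-0.00j, 1.28+0.00j],[(-0.03+0j), -0j, (0.01+0j)],[4.23-0.00j, -0.70+0.00j, (-2-0j)]] + [[(0.75+1.08j), (-1.39+0.9j), 0.47+0.70j], [2.22-0.95j, (1.09+2.84j), 1.43-0.59j], [0.82+2.62j, (-3.33+0.91j), 0.50+1.68j]] + [[(0.75-1.08j), -1.39-0.90j, 0.47-0.70j], [2.22+0.95j, 1.09-2.84j, (1.43+0.59j)], [(0.82-2.62j), -3.33-0.91j, (0.5-1.68j)]]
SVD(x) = [[0.09,0.22,0.97],  [0.11,-0.97,0.21],  [0.99,0.09,-0.12]] @ diag([9.547293437120778, 5.7320906290578835, 3.16422582092007]) @ [[0.65, -0.76, -0.05], [-0.70, -0.57, -0.42], [-0.29, -0.30, 0.91]]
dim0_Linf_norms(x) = [5.87, 7.36, 2.87]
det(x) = -173.17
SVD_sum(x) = [[0.58, -0.68, -0.04],[0.69, -0.81, -0.05],[6.12, -7.18, -0.45]] + [[-0.89, -0.73, -0.53],[3.92, 3.20, 2.32],[-0.36, -0.29, -0.21]] + [[-0.89, -0.93, 2.79], [-0.19, -0.20, 0.60], [0.11, 0.11, -0.33]]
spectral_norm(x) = 9.55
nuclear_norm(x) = 18.44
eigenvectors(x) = [[(-0.54+0j), (-0.32+0.1j), (-0.32-0.1j)], [(-0.01+0j), 0.06+0.62j, (0.06-0.62j)], [(0.84+0j), (-0.71+0j), (-0.71-0j)]]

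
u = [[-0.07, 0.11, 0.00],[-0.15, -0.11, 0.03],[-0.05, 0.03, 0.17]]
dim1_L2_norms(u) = [0.13, 0.19, 0.18]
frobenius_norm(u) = 0.29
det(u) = 0.00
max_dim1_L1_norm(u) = 0.29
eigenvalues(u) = [(-0.09+0.12j), (-0.09-0.12j), (0.17+0j)]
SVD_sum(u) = [[-0.02, -0.01, 0.02], [-0.11, -0.03, 0.10], [-0.10, -0.03, 0.09]] + [[0.02, 0.07, 0.04], [-0.02, -0.09, -0.05], [0.02, 0.09, 0.05]] + [[-0.07, 0.05, -0.06], [-0.02, 0.01, -0.02], [0.03, -0.02, 0.03]]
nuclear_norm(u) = 0.49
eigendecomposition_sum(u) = [[(-0.03+0.07j), 0.05+0.04j, (-0-0.01j)], [-0.07-0.05j, (-0.06+0.05j), (0.01-0j)], [(-0.01+0.02j), (0.01+0.01j), (-0-0j)]] + [[(-0.03-0.07j), 0.05-0.04j, -0.00+0.01j],[(-0.07+0.05j), (-0.06-0.05j), (0.01+0j)],[(-0.01-0.02j), 0.01-0.01j, -0.00+0.00j]] + [[-0.00-0.00j, 0.00-0.00j, 0.01+0.00j], [(-0-0j), 0.00-0.00j, 0.01+0.00j], [-0.04-0.00j, -0j, (0.17+0j)]]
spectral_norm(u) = 0.21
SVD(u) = [[-0.13, 0.47, -0.87], [-0.73, -0.64, -0.24], [-0.67, 0.61, 0.43]] @ diag([0.20914118177558153, 0.16686309869200178, 0.11496378725675514]) @ [[0.73, 0.22, -0.65], [0.19, 0.84, 0.5], [0.66, -0.49, 0.57]]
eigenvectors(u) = [[0.11+0.64j, (0.11-0.64j), (0.04+0j)], [-0.74+0.00j, -0.74-0.00j, (0.09+0j)], [(0.04+0.14j), 0.04-0.14j, (1+0j)]]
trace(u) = -0.01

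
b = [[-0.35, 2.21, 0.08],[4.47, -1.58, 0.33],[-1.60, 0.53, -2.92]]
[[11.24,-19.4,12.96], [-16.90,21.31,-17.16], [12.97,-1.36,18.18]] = b @ [[-1.87, 1.96, -1.47], [4.88, -8.39, 5.79], [-2.53, -2.13, -4.37]]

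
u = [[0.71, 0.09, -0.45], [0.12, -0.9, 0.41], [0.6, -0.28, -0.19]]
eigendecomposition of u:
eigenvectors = [[-0.70, 0.45, -0.07],[-0.29, 0.42, -0.91],[-0.66, 0.79, -0.41]]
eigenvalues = [0.32, 0.0, -0.71]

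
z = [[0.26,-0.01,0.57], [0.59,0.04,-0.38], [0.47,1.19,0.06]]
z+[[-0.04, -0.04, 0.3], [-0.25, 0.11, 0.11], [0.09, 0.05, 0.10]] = [[0.22, -0.05, 0.87], [0.34, 0.15, -0.27], [0.56, 1.24, 0.16]]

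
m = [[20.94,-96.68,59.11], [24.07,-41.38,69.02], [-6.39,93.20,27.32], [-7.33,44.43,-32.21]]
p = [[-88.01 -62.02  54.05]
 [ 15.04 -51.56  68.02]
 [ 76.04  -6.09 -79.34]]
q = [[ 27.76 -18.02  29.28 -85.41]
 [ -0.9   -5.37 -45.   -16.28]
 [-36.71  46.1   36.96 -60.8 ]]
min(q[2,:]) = -60.8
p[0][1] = -62.02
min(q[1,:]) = -45.0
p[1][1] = -51.56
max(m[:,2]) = 69.02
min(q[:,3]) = -85.41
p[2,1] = -6.09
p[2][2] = -79.34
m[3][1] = 44.43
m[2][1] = 93.2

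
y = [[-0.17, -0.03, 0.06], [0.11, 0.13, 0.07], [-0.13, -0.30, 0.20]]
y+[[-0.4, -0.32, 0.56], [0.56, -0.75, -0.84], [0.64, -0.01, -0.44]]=[[-0.57, -0.35, 0.62], [0.67, -0.62, -0.77], [0.51, -0.31, -0.24]]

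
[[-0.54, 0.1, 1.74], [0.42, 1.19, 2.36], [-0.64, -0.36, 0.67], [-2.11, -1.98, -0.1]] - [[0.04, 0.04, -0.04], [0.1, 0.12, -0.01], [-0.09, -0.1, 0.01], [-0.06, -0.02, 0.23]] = [[-0.58, 0.06, 1.78], [0.32, 1.07, 2.37], [-0.55, -0.26, 0.66], [-2.05, -1.96, -0.33]]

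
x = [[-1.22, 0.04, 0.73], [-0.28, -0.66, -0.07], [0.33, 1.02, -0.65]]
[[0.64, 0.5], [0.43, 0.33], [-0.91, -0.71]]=x@ [[-0.32, -0.25], [-0.55, -0.43], [0.37, 0.29]]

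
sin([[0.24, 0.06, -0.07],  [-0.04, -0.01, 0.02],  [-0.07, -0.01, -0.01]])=[[0.24, 0.06, -0.07], [-0.04, -0.01, 0.02], [-0.07, -0.01, -0.01]]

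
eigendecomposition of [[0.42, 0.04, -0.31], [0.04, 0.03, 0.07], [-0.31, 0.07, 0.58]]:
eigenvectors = [[-0.61, -0.74, -0.28], [0.04, -0.38, 0.92], [0.79, -0.55, -0.26]]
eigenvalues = [0.82, 0.21, -0.0]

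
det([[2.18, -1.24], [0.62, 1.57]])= 4.191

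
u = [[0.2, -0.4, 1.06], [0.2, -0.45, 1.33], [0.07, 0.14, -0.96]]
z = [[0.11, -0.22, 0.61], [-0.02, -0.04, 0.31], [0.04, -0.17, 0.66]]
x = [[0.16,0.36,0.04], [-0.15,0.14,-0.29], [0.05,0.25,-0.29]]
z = x @ u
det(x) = -0.02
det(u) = -0.00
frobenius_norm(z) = 1.00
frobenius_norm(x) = 0.66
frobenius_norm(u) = 2.07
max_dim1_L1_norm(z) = 0.94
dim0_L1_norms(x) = [0.36, 0.75, 0.62]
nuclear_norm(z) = 1.10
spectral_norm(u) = 2.05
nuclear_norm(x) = 0.99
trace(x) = 0.01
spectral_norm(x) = 0.54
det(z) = 0.00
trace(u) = -1.21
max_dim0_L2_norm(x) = 0.46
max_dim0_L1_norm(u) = 3.35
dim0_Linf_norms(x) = [0.16, 0.36, 0.29]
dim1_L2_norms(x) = [0.4, 0.36, 0.39]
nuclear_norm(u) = 2.31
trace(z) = 0.73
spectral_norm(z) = 0.99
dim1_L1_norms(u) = [1.66, 1.98, 1.17]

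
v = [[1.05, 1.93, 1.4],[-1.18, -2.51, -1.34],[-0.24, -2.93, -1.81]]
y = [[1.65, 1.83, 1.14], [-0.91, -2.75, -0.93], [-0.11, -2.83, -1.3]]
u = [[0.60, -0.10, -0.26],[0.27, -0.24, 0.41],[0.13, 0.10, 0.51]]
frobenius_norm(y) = 5.13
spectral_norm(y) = 4.96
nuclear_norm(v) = 6.35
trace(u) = 0.87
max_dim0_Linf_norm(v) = 2.93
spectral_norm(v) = 5.23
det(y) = 2.17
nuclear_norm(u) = 1.61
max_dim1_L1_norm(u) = 0.96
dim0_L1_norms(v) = [2.47, 7.37, 4.55]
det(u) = -0.10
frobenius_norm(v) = 5.31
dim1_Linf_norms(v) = [1.93, 2.51, 2.93]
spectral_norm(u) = 0.72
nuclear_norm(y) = 6.57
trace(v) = -3.27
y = u + v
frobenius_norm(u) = 1.01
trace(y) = -2.40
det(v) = 1.14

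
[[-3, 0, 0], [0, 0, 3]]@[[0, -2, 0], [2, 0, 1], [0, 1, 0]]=[[0, 6, 0], [0, 3, 0]]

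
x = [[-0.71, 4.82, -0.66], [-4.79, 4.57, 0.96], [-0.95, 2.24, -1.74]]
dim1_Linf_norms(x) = [4.82, 4.79, 2.24]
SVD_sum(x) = [[-2.41, 3.74, -0.07], [-3.48, 5.4, -0.09], [-1.31, 2.04, -0.04]] + [[1.35, 0.85, -1.17], [-1.28, -0.81, 1.11], [0.92, 0.58, -0.79]] + [[0.35, 0.23, 0.57], [-0.03, -0.02, -0.05], [-0.55, -0.37, -0.91]]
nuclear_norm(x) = 12.55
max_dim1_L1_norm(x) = 10.32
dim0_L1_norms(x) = [6.45, 11.63, 3.36]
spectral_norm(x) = 8.18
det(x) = -33.18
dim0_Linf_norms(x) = [4.79, 4.82, 1.74]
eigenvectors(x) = [[-0.69+0.00j,  -0.69-0.00j,  (0.28+0j)],[(-0.41-0.55j),  (-0.41+0.55j),  (0.06+0j)],[(-0.2-0.13j),  -0.20+0.13j,  (0.96+0j)]]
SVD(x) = [[-0.54,  0.65,  -0.53], [-0.79,  -0.62,  0.05], [-0.30,  0.44,  0.85]] @ diag([8.17711536316546, 3.036331092555348, 1.3363674022756966]) @ [[0.54, -0.84, 0.01], [0.68, 0.43, -0.59], [-0.49, -0.33, -0.81]]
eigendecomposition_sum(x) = [[-0.40+2.72j, (2.34-1.08j), -0.04-0.72j], [-2.41+1.32j, (2.27+1.22j), (0.55-0.46j)], [-0.63+0.72j, (0.89+0.12j), 0.12-0.22j]] + [[-0.40-2.72j, 2.34+1.08j, -0.04+0.72j], [(-2.41-1.32j), (2.27-1.22j), 0.55+0.46j], [(-0.63-0.72j), (0.89-0.12j), (0.12+0.22j)]] + [[(0.09-0j),(0.14+0j),(-0.58+0j)], [0.02-0.00j,0.03+0.00j,-0.13+0.00j], [0.30-0.00j,(0.47+0j),(-1.98+0j)]]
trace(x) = 2.12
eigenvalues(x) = [(1.99+3.72j), (1.99-3.72j), (-1.87+0j)]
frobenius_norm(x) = 8.82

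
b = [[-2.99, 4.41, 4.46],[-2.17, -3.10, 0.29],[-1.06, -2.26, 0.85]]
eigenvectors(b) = [[(0.84+0j), 0.84-0.00j, (0.59+0j)], [0.01+0.48j, 0.01-0.48j, -0.27+0.00j], [(-0.02+0.26j), (-0.02-0.26j), 0.77+0.00j]]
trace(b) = -5.24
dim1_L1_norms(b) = [11.86, 5.56, 4.17]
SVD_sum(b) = [[-2.32, 5.02, 4.09], [0.46, -0.99, -0.81], [0.26, -0.57, -0.47]] + [[-0.66, -0.61, 0.38], [-2.39, -2.21, 1.35], [-1.67, -1.54, 0.95]] + [[-0.01,0.0,-0.01], [-0.24,0.1,-0.26], [0.34,-0.14,0.37]]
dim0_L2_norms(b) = [3.84, 5.85, 4.55]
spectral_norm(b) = 7.06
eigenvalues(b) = [(-3.03+3.86j), (-3.03-3.86j), (0.83+0j)]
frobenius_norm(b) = 8.34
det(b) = 19.91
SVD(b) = [[-0.97,-0.22,-0.02],[0.19,-0.8,-0.57],[0.11,-0.56,0.82]] @ diag([7.055841530112746, 4.409291673317783, 0.6401150221223776]) @ [[0.34, -0.73, -0.59], [0.68, 0.63, -0.38], [0.65, -0.27, 0.71]]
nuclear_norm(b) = 12.11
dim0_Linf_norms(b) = [2.99, 4.41, 4.46]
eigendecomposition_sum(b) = [[-1.50+1.88j, 2.35+2.91j, 1.97-0.42j], [-1.08-0.82j, -1.61+1.36j, (0.26+1.11j)], [(-0.54-0.5j), (-0.95+0.65j), 0.08+0.61j]] + [[(-1.5-1.88j), (2.35-2.91j), (1.97+0.42j)], [-1.08+0.82j, (-1.61-1.36j), (0.26-1.11j)], [(-0.54+0.5j), (-0.95-0.65j), 0.08-0.61j]] + [[0.02+0.00j,(-0.28+0j),(0.52-0j)], [-0.01-0.00j,0.13-0.00j,(-0.24+0j)], [(0.02+0j),(-0.37+0j),(0.68-0j)]]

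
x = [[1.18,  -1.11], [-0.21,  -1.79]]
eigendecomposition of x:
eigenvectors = [[1.0, 0.34], [-0.07, 0.94]]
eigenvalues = [1.26, -1.87]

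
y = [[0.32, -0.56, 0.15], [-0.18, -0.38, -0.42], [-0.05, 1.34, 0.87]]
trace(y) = 0.81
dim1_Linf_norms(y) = [0.56, 0.42, 1.34]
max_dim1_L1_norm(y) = 2.26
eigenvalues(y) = [(-0.15+0j), (0.48+0.46j), (0.48-0.46j)]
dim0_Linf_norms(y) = [0.32, 1.34, 0.87]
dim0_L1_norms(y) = [0.55, 2.28, 1.44]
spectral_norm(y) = 1.73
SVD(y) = [[-0.24, 0.89, 0.38], [-0.31, -0.44, 0.84], [0.92, 0.08, 0.38]] @ diag([1.7348593588063363, 0.576932451341455, 0.0641245019567871]) @ [[-0.04, 0.86, 0.52], [0.63, -0.38, 0.68], [-0.78, -0.35, 0.52]]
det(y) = -0.06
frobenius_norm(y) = 1.83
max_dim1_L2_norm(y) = 1.6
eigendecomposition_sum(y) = [[-0.08-0.00j, -0.19+0.00j, (-0.07+0j)], [(-0.05-0j), -0.12+0.00j, (-0.04+0j)], [(0.06+0j), 0.15-0.00j, 0.05-0.00j]] + [[0.20+0.01j, (-0.19-0.42j), 0.11-0.33j],  [(-0.06-0.1j), (-0.13+0.23j), (-0.19+0.06j)],  [(-0.06+0.26j), (0.6-0.15j), (0.41+0.22j)]] + [[(0.2-0.01j), (-0.19+0.42j), 0.11+0.33j],[-0.06+0.10j, -0.13-0.23j, -0.19-0.06j],[(-0.06-0.26j), (0.6+0.15j), 0.41-0.22j]]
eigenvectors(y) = [[-0.71+0.00j, (0.1+0.56j), 0.10-0.56j], [(-0.44+0j), 0.22-0.24j, 0.22+0.24j], [(0.55+0j), -0.76+0.00j, (-0.76-0j)]]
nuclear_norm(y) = 2.38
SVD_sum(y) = [[0.02, -0.35, -0.21], [0.02, -0.46, -0.28], [-0.06, 1.37, 0.82]] + [[0.32, -0.2, 0.35],[-0.16, 0.1, -0.17],[0.03, -0.02, 0.03]] + [[-0.02, -0.01, 0.01], [-0.04, -0.02, 0.03], [-0.02, -0.01, 0.01]]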